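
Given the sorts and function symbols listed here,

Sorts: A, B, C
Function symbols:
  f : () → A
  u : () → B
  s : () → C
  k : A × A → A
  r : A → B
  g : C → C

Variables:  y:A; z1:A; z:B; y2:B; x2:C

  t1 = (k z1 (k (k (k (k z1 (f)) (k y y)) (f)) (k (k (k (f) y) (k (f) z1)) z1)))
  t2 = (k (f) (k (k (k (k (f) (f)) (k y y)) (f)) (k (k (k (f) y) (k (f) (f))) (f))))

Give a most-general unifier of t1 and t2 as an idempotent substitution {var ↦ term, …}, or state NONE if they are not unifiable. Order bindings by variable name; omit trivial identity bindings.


{z1 ↦ (f)}


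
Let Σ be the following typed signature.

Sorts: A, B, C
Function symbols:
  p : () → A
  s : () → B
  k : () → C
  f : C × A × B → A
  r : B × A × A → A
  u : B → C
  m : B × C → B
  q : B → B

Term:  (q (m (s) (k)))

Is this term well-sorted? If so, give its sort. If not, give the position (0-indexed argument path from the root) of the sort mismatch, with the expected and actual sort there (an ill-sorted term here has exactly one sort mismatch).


    (s) : B
    (k) : C
  (m (s) (k)) : B
(q (m (s) (k))) : B

well-sorted; sort = B


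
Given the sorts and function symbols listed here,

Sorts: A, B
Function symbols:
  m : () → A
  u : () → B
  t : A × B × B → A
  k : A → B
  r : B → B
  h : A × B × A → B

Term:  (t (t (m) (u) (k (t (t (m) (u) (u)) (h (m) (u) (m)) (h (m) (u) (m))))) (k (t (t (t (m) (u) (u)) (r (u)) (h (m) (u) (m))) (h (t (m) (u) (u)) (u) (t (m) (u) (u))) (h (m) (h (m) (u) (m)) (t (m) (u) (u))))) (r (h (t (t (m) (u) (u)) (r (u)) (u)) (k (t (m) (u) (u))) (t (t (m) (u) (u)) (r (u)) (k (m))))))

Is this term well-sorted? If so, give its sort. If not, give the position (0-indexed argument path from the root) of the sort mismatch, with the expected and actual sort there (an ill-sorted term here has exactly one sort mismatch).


    (m) : A
    (u) : B
          (m) : A
          (u) : B
          (u) : B
        (t (m) (u) (u)) : A
          (m) : A
          (u) : B
          (m) : A
        (h (m) (u) (m)) : B
          (m) : A
          (u) : B
          (m) : A
        (h (m) (u) (m)) : B
      (t (t (m) (u) (u)) (h (m) (u) (m)) (h (m) (u) (m))) : A
    (k (t (t (m) (u) (u)) (h (m) (u) (m)) (h (m) (u) (m)))) : B
  (t (m) (u) (k (t (t (m) (u) (u)) (h (m) (u) (m)) (h (m) (u) (m))))) : A
          (m) : A
          (u) : B
          (u) : B
        (t (m) (u) (u)) : A
          (u) : B
        (r (u)) : B
          (m) : A
          (u) : B
          (m) : A
        (h (m) (u) (m)) : B
      (t (t (m) (u) (u)) (r (u)) (h (m) (u) (m))) : A
          (m) : A
          (u) : B
          (u) : B
        (t (m) (u) (u)) : A
        (u) : B
          (m) : A
          (u) : B
          (u) : B
        (t (m) (u) (u)) : A
      (h (t (m) (u) (u)) (u) (t (m) (u) (u))) : B
        (m) : A
          (m) : A
          (u) : B
          (m) : A
        (h (m) (u) (m)) : B
          (m) : A
          (u) : B
          (u) : B
        (t (m) (u) (u)) : A
      (h (m) (h (m) (u) (m)) (t (m) (u) (u))) : B
    (t (t (t (m) (u) (u)) (r (u)) (h (m) (u) (m))) (h (t (m) (u) (u)) (u) (t (m) (u) (u))) (h (m) (h (m) (u) (m)) (t (m) (u) (u)))) : A
  (k (t (t (t (m) (u) (u)) (r (u)) (h (m) (u) (m))) (h (t (m) (u) (u)) (u) (t (m) (u) (u))) (h (m) (h (m) (u) (m)) (t (m) (u) (u))))) : B
          (m) : A
          (u) : B
          (u) : B
        (t (m) (u) (u)) : A
          (u) : B
        (r (u)) : B
        (u) : B
      (t (t (m) (u) (u)) (r (u)) (u)) : A
          (m) : A
          (u) : B
          (u) : B
        (t (m) (u) (u)) : A
      (k (t (m) (u) (u))) : B
          (m) : A
          (u) : B
          (u) : B
        (t (m) (u) (u)) : A
          (u) : B
        (r (u)) : B
          (m) : A
        (k (m)) : B
      (t (t (m) (u) (u)) (r (u)) (k (m))) : A
    (h (t (t (m) (u) (u)) (r (u)) (u)) (k (t (m) (u) (u))) (t (t (m) (u) (u)) (r (u)) (k (m)))) : B
  (r (h (t (t (m) (u) (u)) (r (u)) (u)) (k (t (m) (u) (u))) (t (t (m) (u) (u)) (r (u)) (k (m))))) : B
(t (t (m) (u) (k (t (t (m) (u) (u)) (h (m) (u) (m)) (h (m) (u) (m))))) (k (t (t (t (m) (u) (u)) (r (u)) (h (m) (u) (m))) (h (t (m) (u) (u)) (u) (t (m) (u) (u))) (h (m) (h (m) (u) (m)) (t (m) (u) (u))))) (r (h (t (t (m) (u) (u)) (r (u)) (u)) (k (t (m) (u) (u))) (t (t (m) (u) (u)) (r (u)) (k (m)))))) : A

well-sorted; sort = A


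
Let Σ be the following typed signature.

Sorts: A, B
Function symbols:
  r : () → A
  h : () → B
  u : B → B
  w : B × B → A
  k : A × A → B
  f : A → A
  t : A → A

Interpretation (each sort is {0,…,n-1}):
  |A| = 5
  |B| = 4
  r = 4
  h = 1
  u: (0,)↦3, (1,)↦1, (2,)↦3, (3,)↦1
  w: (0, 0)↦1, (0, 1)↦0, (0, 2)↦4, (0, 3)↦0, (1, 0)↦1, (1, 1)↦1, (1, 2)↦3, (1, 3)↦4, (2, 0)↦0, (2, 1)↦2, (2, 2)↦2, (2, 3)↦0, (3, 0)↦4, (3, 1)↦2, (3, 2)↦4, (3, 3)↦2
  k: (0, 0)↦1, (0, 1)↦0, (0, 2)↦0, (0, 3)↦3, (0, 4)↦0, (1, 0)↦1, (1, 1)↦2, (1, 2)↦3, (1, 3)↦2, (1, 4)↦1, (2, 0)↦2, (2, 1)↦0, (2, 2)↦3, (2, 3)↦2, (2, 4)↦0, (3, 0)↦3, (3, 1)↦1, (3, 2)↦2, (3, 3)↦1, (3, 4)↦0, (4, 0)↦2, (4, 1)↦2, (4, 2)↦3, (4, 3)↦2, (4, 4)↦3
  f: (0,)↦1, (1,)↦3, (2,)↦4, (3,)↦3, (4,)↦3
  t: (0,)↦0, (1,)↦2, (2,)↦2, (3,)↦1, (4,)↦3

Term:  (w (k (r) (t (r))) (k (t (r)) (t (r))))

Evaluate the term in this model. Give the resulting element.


  r = 4
  r = 4
  (t (r)) = t(4,) = 3
  (k (r) (t (r))) = k(4, 3) = 2
  r = 4
  (t (r)) = t(4,) = 3
  r = 4
  (t (r)) = t(4,) = 3
  (k (t (r)) (t (r))) = k(3, 3) = 1
  (w (k (r) (t (r))) (k (t (r)) (t (r)))) = w(2, 1) = 2

value = 2


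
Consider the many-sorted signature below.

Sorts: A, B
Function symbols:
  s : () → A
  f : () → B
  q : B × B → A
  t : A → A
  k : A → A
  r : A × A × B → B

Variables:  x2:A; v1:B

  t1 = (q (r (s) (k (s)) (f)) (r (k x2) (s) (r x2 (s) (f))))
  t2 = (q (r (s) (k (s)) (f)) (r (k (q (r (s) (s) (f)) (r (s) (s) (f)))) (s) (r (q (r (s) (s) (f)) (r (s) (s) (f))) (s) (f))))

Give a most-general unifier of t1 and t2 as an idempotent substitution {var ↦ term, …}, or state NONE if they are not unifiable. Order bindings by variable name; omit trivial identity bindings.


{x2 ↦ (q (r (s) (s) (f)) (r (s) (s) (f)))}


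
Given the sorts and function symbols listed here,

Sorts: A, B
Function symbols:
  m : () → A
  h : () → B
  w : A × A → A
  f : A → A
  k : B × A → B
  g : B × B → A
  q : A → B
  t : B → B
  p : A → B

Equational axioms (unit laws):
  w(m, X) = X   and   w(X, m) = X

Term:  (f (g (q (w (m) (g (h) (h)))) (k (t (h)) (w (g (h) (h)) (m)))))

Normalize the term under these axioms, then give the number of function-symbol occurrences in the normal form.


1. (f (g (q (w (m) (g (h) (h)))) (k (t (h)) (w (g (h) (h)) (m)))))  →  (f (g (q (g (h) (h))) (k (t (h)) (w (g (h) (h)) (m)))))
2. (f (g (q (g (h) (h))) (k (t (h)) (w (g (h) (h)) (m)))))  →  (f (g (q (g (h) (h))) (k (t (h)) (g (h) (h)))))
normal form: (f (g (q (g (h) (h))) (k (t (h)) (g (h) (h)))))

size = 12


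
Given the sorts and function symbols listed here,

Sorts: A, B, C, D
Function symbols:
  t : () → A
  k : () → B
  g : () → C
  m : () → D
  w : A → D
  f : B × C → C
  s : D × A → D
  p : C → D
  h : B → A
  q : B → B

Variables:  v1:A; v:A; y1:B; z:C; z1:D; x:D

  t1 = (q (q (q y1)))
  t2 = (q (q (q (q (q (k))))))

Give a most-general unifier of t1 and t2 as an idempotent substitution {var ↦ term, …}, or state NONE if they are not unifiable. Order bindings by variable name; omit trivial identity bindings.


{y1 ↦ (q (q (k)))}


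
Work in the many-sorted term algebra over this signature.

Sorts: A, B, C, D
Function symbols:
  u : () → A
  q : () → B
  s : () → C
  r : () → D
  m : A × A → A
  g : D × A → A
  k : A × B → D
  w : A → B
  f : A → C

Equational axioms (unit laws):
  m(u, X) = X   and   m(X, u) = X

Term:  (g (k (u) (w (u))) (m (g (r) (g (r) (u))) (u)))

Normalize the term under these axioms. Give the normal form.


1. (g (k (u) (w (u))) (m (g (r) (g (r) (u))) (u)))  →  (g (k (u) (w (u))) (g (r) (g (r) (u))))

normal form = (g (k (u) (w (u))) (g (r) (g (r) (u))))


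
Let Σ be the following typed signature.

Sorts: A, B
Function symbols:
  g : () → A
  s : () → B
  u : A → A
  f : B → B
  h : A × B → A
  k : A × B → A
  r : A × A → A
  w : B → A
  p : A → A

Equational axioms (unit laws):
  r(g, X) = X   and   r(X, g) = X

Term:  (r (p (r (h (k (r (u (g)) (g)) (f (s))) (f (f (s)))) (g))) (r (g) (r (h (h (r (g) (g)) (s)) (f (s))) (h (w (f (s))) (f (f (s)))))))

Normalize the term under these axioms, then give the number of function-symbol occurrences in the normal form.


1. (r (p (r (h (k (r (u (g)) (g)) (f (s))) (f (f (s)))) (g))) (r (g) (r (h (h (r (g) (g)) (s)) (f (s))) (h (w (f (s))) (f (f (s)))))))  →  (r (p (h (k (r (u (g)) (g)) (f (s))) (f (f (s))))) (r (g) (r (h (h (r (g) (g)) (s)) (f (s))) (h (w (f (s))) (f (f (s)))))))
2. (r (p (h (k (r (u (g)) (g)) (f (s))) (f (f (s))))) (r (g) (r (h (h (r (g) (g)) (s)) (f (s))) (h (w (f (s))) (f (f (s)))))))  →  (r (p (h (k (u (g)) (f (s))) (f (f (s))))) (r (g) (r (h (h (r (g) (g)) (s)) (f (s))) (h (w (f (s))) (f (f (s)))))))
3. (r (p (h (k (u (g)) (f (s))) (f (f (s))))) (r (g) (r (h (h (r (g) (g)) (s)) (f (s))) (h (w (f (s))) (f (f (s)))))))  →  (r (p (h (k (u (g)) (f (s))) (f (f (s))))) (r (h (h (r (g) (g)) (s)) (f (s))) (h (w (f (s))) (f (f (s))))))
4. (r (p (h (k (u (g)) (f (s))) (f (f (s))))) (r (h (h (r (g) (g)) (s)) (f (s))) (h (w (f (s))) (f (f (s))))))  →  (r (p (h (k (u (g)) (f (s))) (f (f (s))))) (r (h (h (g) (s)) (f (s))) (h (w (f (s))) (f (f (s))))))
normal form: (r (p (h (k (u (g)) (f (s))) (f (f (s))))) (r (h (h (g) (s)) (f (s))) (h (w (f (s))) (f (f (s))))))

size = 25


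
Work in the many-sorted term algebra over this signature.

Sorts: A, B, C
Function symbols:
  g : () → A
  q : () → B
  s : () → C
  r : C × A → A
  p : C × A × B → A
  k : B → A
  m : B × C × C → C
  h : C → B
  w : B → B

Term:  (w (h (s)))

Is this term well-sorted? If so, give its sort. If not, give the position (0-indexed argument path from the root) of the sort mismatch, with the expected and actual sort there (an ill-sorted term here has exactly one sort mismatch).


    (s) : C
  (h (s)) : B
(w (h (s))) : B

well-sorted; sort = B


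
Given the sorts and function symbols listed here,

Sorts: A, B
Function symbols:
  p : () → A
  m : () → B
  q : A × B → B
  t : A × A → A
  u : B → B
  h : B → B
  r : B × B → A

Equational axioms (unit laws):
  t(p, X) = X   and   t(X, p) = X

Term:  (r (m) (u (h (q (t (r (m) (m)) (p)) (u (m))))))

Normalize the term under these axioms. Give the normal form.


normal form = (r (m) (u (h (q (r (m) (m)) (u (m))))))

1. (r (m) (u (h (q (t (r (m) (m)) (p)) (u (m))))))  →  (r (m) (u (h (q (r (m) (m)) (u (m))))))


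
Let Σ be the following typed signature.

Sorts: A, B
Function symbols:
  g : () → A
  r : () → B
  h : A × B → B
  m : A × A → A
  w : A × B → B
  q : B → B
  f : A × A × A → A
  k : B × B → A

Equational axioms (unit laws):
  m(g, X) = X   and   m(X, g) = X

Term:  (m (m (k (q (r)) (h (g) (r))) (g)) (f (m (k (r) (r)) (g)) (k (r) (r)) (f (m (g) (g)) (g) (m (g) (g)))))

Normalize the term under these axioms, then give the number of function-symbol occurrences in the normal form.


size = 18

1. (m (m (k (q (r)) (h (g) (r))) (g)) (f (m (k (r) (r)) (g)) (k (r) (r)) (f (m (g) (g)) (g) (m (g) (g)))))  →  (m (k (q (r)) (h (g) (r))) (f (m (k (r) (r)) (g)) (k (r) (r)) (f (m (g) (g)) (g) (m (g) (g)))))
2. (m (k (q (r)) (h (g) (r))) (f (m (k (r) (r)) (g)) (k (r) (r)) (f (m (g) (g)) (g) (m (g) (g)))))  →  (m (k (q (r)) (h (g) (r))) (f (k (r) (r)) (k (r) (r)) (f (m (g) (g)) (g) (m (g) (g)))))
3. (m (k (q (r)) (h (g) (r))) (f (k (r) (r)) (k (r) (r)) (f (m (g) (g)) (g) (m (g) (g)))))  →  (m (k (q (r)) (h (g) (r))) (f (k (r) (r)) (k (r) (r)) (f (g) (g) (m (g) (g)))))
4. (m (k (q (r)) (h (g) (r))) (f (k (r) (r)) (k (r) (r)) (f (g) (g) (m (g) (g)))))  →  (m (k (q (r)) (h (g) (r))) (f (k (r) (r)) (k (r) (r)) (f (g) (g) (g))))
normal form: (m (k (q (r)) (h (g) (r))) (f (k (r) (r)) (k (r) (r)) (f (g) (g) (g))))


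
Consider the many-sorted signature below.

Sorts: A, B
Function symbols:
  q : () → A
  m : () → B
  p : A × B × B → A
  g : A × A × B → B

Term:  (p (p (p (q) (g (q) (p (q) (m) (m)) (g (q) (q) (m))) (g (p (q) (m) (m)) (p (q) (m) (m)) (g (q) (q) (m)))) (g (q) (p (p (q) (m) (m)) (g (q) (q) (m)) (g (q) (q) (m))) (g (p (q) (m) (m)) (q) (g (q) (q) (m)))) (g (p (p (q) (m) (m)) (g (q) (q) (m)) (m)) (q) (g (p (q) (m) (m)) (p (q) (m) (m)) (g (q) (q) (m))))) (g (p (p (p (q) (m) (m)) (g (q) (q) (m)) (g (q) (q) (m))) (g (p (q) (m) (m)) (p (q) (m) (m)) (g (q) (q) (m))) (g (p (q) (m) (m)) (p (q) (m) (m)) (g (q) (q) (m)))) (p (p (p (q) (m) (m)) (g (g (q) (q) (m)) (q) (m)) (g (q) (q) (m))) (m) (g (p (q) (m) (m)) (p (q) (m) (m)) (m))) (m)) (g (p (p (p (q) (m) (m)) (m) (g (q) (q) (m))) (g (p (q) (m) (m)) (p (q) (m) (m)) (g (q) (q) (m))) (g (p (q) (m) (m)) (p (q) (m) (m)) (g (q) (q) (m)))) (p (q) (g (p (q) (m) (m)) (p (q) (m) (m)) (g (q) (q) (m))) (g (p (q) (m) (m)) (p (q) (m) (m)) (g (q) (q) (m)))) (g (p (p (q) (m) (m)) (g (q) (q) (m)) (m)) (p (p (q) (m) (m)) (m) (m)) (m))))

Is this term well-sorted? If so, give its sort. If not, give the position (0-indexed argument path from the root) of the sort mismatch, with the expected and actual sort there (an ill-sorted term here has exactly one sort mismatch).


ill-sorted at position [1, 1, 0, 1, 0]: expected A, got B

      (q) : A
        (q) : A
          (q) : A
          (m) : B
          (m) : B
        (p (q) (m) (m)) : A
          (q) : A
          (q) : A
          (m) : B
        (g (q) (q) (m)) : B
      (g (q) (p (q) (m) (m)) (g (q) (q) (m))) : B
          (q) : A
          (m) : B
          (m) : B
        (p (q) (m) (m)) : A
          (q) : A
          (m) : B
          (m) : B
        (p (q) (m) (m)) : A
          (q) : A
          (q) : A
          (m) : B
        (g (q) (q) (m)) : B
      (g (p (q) (m) (m)) (p (q) (m) (m)) (g (q) (q) (m))) : B
    (p (q) (g (q) (p (q) (m) (m)) (g (q) (q) (m))) (g (p (q) (m) (m)) (p (q) (m) (m)) (g (q) (q) (m)))) : A
      (q) : A
          (q) : A
          (m) : B
          (m) : B
        (p (q) (m) (m)) : A
          (q) : A
          (q) : A
          (m) : B
        (g (q) (q) (m)) : B
          (q) : A
          (q) : A
          (m) : B
        (g (q) (q) (m)) : B
      (p (p (q) (m) (m)) (g (q) (q) (m)) (g (q) (q) (m))) : A
          (q) : A
          (m) : B
          (m) : B
        (p (q) (m) (m)) : A
        (q) : A
          (q) : A
          (q) : A
          (m) : B
        (g (q) (q) (m)) : B
      (g (p (q) (m) (m)) (q) (g (q) (q) (m))) : B
    (g (q) (p (p (q) (m) (m)) (g (q) (q) (m)) (g (q) (q) (m))) (g (p (q) (m) (m)) (q) (g (q) (q) (m)))) : B
          (q) : A
          (m) : B
          (m) : B
        (p (q) (m) (m)) : A
          (q) : A
          (q) : A
          (m) : B
        (g (q) (q) (m)) : B
        (m) : B
      (p (p (q) (m) (m)) (g (q) (q) (m)) (m)) : A
      (q) : A
          (q) : A
          (m) : B
          (m) : B
        (p (q) (m) (m)) : A
          (q) : A
          (m) : B
          (m) : B
        (p (q) (m) (m)) : A
          (q) : A
          (q) : A
          (m) : B
        (g (q) (q) (m)) : B
      (g (p (q) (m) (m)) (p (q) (m) (m)) (g (q) (q) (m))) : B
    (g (p (p (q) (m) (m)) (g (q) (q) (m)) (m)) (q) (g (p (q) (m) (m)) (p (q) (m) (m)) (g (q) (q) (m)))) : B
  (p (p (q) (g (q) (p (q) (m) (m)) (g (q) (q) (m))) (g (p (q) (m) (m)) (p (q) (m) (m)) (g (q) (q) (m)))) (g (q) (p (p (q) (m) (m)) (g (q) (q) (m)) (g (q) (q) (m))) (g (p (q) (m) (m)) (q) (g (q) (q) (m)))) (g (p (p (q) (m) (m)) (g (q) (q) (m)) (m)) (q) (g (p (q) (m) (m)) (p (q) (m) (m)) (g (q) (q) (m))))) : A
          (q) : A
          (m) : B
          (m) : B
        (p (q) (m) (m)) : A
          (q) : A
          (q) : A
          (m) : B
        (g (q) (q) (m)) : B
          (q) : A
          (q) : A
          (m) : B
        (g (q) (q) (m)) : B
      (p (p (q) (m) (m)) (g (q) (q) (m)) (g (q) (q) (m))) : A
          (q) : A
          (m) : B
          (m) : B
        (p (q) (m) (m)) : A
          (q) : A
          (m) : B
          (m) : B
        (p (q) (m) (m)) : A
          (q) : A
          (q) : A
          (m) : B
        (g (q) (q) (m)) : B
      (g (p (q) (m) (m)) (p (q) (m) (m)) (g (q) (q) (m))) : B
          (q) : A
          (m) : B
          (m) : B
        (p (q) (m) (m)) : A
          (q) : A
          (m) : B
          (m) : B
        (p (q) (m) (m)) : A
          (q) : A
          (q) : A
          (m) : B
        (g (q) (q) (m)) : B
      (g (p (q) (m) (m)) (p (q) (m) (m)) (g (q) (q) (m))) : B
    (p (p (p (q) (m) (m)) (g (q) (q) (m)) (g (q) (q) (m))) (g (p (q) (m) (m)) (p (q) (m) (m)) (g (q) (q) (m))) (g (p (q) (m) (m)) (p (q) (m) (m)) (g (q) (q) (m)))) : A
          (q) : A
          (m) : B
          (m) : B
        (p (q) (m) (m)) : A
            (q) : A
            (q) : A
            (m) : B
          (g (q) (q) (m)) : B
          (q) : A
          (m) : B
        (g (g (q) (q) (m)) (q) (m)) : ✗ arg 0 at [1, 1, 0, 1, 0] has sort B, expected A
          (q) : A
          (q) : A
          (m) : B
        (g (q) (q) (m)) : B
      (m) : B
          (q) : A
          (m) : B
          (m) : B
        (p (q) (m) (m)) : A
          (q) : A
          (m) : B
          (m) : B
        (p (q) (m) (m)) : A
        (m) : B
      (g (p (q) (m) (m)) (p (q) (m) (m)) (m)) : B
    (m) : B
          (q) : A
          (m) : B
          (m) : B
        (p (q) (m) (m)) : A
        (m) : B
          (q) : A
          (q) : A
          (m) : B
        (g (q) (q) (m)) : B
      (p (p (q) (m) (m)) (m) (g (q) (q) (m))) : A
          (q) : A
          (m) : B
          (m) : B
        (p (q) (m) (m)) : A
          (q) : A
          (m) : B
          (m) : B
        (p (q) (m) (m)) : A
          (q) : A
          (q) : A
          (m) : B
        (g (q) (q) (m)) : B
      (g (p (q) (m) (m)) (p (q) (m) (m)) (g (q) (q) (m))) : B
          (q) : A
          (m) : B
          (m) : B
        (p (q) (m) (m)) : A
          (q) : A
          (m) : B
          (m) : B
        (p (q) (m) (m)) : A
          (q) : A
          (q) : A
          (m) : B
        (g (q) (q) (m)) : B
      (g (p (q) (m) (m)) (p (q) (m) (m)) (g (q) (q) (m))) : B
    (p (p (p (q) (m) (m)) (m) (g (q) (q) (m))) (g (p (q) (m) (m)) (p (q) (m) (m)) (g (q) (q) (m))) (g (p (q) (m) (m)) (p (q) (m) (m)) (g (q) (q) (m)))) : A
      (q) : A
          (q) : A
          (m) : B
          (m) : B
        (p (q) (m) (m)) : A
          (q) : A
          (m) : B
          (m) : B
        (p (q) (m) (m)) : A
          (q) : A
          (q) : A
          (m) : B
        (g (q) (q) (m)) : B
      (g (p (q) (m) (m)) (p (q) (m) (m)) (g (q) (q) (m))) : B
          (q) : A
          (m) : B
          (m) : B
        (p (q) (m) (m)) : A
          (q) : A
          (m) : B
          (m) : B
        (p (q) (m) (m)) : A
          (q) : A
          (q) : A
          (m) : B
        (g (q) (q) (m)) : B
      (g (p (q) (m) (m)) (p (q) (m) (m)) (g (q) (q) (m))) : B
    (p (q) (g (p (q) (m) (m)) (p (q) (m) (m)) (g (q) (q) (m))) (g (p (q) (m) (m)) (p (q) (m) (m)) (g (q) (q) (m)))) : A
          (q) : A
          (m) : B
          (m) : B
        (p (q) (m) (m)) : A
          (q) : A
          (q) : A
          (m) : B
        (g (q) (q) (m)) : B
        (m) : B
      (p (p (q) (m) (m)) (g (q) (q) (m)) (m)) : A
          (q) : A
          (m) : B
          (m) : B
        (p (q) (m) (m)) : A
        (m) : B
        (m) : B
      (p (p (q) (m) (m)) (m) (m)) : A
      (m) : B
    (g (p (p (q) (m) (m)) (g (q) (q) (m)) (m)) (p (p (q) (m) (m)) (m) (m)) (m)) : B
  (g (p (p (p (q) (m) (m)) (m) (g (q) (q) (m))) (g (p (q) (m) (m)) (p (q) (m) (m)) (g (q) (q) (m))) (g (p (q) (m) (m)) (p (q) (m) (m)) (g (q) (q) (m)))) (p (q) (g (p (q) (m) (m)) (p (q) (m) (m)) (g (q) (q) (m))) (g (p (q) (m) (m)) (p (q) (m) (m)) (g (q) (q) (m)))) (g (p (p (q) (m) (m)) (g (q) (q) (m)) (m)) (p (p (q) (m) (m)) (m) (m)) (m))) : B


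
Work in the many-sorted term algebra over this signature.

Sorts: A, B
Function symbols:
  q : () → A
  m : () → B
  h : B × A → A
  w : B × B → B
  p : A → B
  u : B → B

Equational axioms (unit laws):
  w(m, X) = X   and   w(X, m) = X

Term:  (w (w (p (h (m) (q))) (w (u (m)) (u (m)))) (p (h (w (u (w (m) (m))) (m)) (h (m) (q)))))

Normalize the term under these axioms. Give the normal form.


1. (w (w (p (h (m) (q))) (w (u (m)) (u (m)))) (p (h (w (u (w (m) (m))) (m)) (h (m) (q)))))  →  (w (w (p (h (m) (q))) (w (u (m)) (u (m)))) (p (h (u (w (m) (m))) (h (m) (q)))))
2. (w (w (p (h (m) (q))) (w (u (m)) (u (m)))) (p (h (u (w (m) (m))) (h (m) (q)))))  →  (w (w (p (h (m) (q))) (w (u (m)) (u (m)))) (p (h (u (m)) (h (m) (q)))))

normal form = (w (w (p (h (m) (q))) (w (u (m)) (u (m)))) (p (h (u (m)) (h (m) (q)))))


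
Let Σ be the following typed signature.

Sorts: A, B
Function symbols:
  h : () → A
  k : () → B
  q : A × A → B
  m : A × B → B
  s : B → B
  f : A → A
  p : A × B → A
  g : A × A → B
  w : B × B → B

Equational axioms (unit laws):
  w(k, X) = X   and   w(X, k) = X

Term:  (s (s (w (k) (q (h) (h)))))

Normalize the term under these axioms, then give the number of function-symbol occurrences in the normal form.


1. (s (s (w (k) (q (h) (h)))))  →  (s (s (q (h) (h))))
normal form: (s (s (q (h) (h))))

size = 5


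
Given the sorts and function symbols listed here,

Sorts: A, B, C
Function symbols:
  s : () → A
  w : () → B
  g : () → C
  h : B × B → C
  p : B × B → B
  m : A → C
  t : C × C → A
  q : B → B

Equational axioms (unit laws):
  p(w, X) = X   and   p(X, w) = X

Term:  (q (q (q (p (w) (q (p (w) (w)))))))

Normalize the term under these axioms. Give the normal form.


normal form = (q (q (q (q (w)))))

1. (q (q (q (p (w) (q (p (w) (w)))))))  →  (q (q (q (q (p (w) (w))))))
2. (q (q (q (q (p (w) (w))))))  →  (q (q (q (q (w)))))


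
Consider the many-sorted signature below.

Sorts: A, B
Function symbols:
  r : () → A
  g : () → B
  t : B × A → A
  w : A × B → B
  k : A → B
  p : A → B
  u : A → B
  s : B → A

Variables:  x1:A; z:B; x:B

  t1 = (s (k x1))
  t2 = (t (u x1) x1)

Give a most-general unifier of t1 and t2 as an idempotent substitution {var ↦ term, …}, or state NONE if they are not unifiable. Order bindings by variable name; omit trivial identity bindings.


head clash or occurs-check failure — not unifiable

NONE (not unifiable)


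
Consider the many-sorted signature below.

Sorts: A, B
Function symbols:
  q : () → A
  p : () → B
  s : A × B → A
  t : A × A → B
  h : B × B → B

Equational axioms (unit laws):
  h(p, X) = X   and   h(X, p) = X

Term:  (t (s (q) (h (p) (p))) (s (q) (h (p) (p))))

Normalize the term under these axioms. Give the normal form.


1. (t (s (q) (h (p) (p))) (s (q) (h (p) (p))))  →  (t (s (q) (p)) (s (q) (h (p) (p))))
2. (t (s (q) (p)) (s (q) (h (p) (p))))  →  (t (s (q) (p)) (s (q) (p)))

normal form = (t (s (q) (p)) (s (q) (p)))


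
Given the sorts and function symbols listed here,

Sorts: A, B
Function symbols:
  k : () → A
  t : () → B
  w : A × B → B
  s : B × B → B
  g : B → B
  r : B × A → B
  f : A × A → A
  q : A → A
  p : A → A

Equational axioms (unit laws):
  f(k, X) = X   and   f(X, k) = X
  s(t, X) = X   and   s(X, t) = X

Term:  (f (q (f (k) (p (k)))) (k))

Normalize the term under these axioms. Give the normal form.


normal form = (q (p (k)))

1. (f (q (f (k) (p (k)))) (k))  →  (q (f (k) (p (k))))
2. (q (f (k) (p (k))))  →  (q (p (k)))


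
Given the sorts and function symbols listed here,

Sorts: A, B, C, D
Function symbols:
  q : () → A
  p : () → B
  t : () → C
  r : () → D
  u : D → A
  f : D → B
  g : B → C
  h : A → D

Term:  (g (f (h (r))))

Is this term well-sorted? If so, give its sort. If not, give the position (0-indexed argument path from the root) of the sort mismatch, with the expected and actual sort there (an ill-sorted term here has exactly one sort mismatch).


ill-sorted at position [0, 0, 0]: expected A, got D

      (r) : D
    (h (r)) : ✗ arg 0 at [0, 0, 0] has sort D, expected A


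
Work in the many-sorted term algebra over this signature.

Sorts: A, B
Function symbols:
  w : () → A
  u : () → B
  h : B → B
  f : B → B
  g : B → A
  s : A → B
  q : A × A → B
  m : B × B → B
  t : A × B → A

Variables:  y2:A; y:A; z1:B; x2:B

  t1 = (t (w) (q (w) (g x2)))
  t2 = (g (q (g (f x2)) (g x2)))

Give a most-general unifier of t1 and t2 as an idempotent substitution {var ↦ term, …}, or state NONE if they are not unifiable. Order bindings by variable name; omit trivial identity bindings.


head clash or occurs-check failure — not unifiable

NONE (not unifiable)


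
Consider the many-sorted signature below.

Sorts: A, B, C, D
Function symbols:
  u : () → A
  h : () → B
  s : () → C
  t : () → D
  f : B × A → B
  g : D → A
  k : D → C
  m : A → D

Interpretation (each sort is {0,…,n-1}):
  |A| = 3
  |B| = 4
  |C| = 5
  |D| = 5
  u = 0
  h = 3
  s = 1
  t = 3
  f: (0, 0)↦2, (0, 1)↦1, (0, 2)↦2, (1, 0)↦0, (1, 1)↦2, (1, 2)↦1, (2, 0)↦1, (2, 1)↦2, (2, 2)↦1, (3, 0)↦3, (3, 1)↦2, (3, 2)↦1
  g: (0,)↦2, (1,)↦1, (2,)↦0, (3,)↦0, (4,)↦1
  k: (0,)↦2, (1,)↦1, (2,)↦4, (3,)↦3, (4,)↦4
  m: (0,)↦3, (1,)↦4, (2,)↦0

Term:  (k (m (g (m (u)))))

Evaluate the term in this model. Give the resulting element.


value = 3

  u = 0
  (m (u)) = m(0,) = 3
  (g (m (u))) = g(3,) = 0
  (m (g (m (u)))) = m(0,) = 3
  (k (m (g (m (u))))) = k(3,) = 3


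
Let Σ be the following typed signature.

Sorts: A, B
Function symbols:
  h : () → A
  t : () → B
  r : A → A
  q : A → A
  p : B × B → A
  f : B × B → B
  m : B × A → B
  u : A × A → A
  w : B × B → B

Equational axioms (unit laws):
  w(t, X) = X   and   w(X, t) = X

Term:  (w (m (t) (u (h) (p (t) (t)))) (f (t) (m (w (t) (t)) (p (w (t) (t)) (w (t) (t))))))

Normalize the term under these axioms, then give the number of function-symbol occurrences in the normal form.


size = 15

1. (w (m (t) (u (h) (p (t) (t)))) (f (t) (m (w (t) (t)) (p (w (t) (t)) (w (t) (t))))))  →  (w (m (t) (u (h) (p (t) (t)))) (f (t) (m (t) (p (w (t) (t)) (w (t) (t))))))
2. (w (m (t) (u (h) (p (t) (t)))) (f (t) (m (t) (p (w (t) (t)) (w (t) (t))))))  →  (w (m (t) (u (h) (p (t) (t)))) (f (t) (m (t) (p (t) (w (t) (t))))))
3. (w (m (t) (u (h) (p (t) (t)))) (f (t) (m (t) (p (t) (w (t) (t))))))  →  (w (m (t) (u (h) (p (t) (t)))) (f (t) (m (t) (p (t) (t)))))
normal form: (w (m (t) (u (h) (p (t) (t)))) (f (t) (m (t) (p (t) (t)))))


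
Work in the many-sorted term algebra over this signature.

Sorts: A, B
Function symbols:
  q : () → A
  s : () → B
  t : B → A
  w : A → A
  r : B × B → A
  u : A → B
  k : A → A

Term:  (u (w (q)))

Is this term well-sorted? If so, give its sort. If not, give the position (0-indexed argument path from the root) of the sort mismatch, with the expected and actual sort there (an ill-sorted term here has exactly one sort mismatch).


    (q) : A
  (w (q)) : A
(u (w (q))) : B

well-sorted; sort = B


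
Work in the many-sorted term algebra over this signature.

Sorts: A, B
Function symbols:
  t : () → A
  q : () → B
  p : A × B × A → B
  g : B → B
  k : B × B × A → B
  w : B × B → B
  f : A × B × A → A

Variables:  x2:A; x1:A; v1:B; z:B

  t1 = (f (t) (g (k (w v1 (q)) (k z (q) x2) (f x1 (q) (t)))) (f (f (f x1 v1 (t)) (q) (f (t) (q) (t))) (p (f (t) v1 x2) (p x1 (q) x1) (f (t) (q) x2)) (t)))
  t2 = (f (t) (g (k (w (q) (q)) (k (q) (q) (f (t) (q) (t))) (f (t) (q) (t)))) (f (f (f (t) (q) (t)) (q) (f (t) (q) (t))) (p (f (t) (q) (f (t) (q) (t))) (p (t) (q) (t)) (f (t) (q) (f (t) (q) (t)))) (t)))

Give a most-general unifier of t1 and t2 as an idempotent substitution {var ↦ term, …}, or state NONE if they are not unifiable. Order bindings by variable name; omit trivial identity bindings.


{v1 ↦ (q), x1 ↦ (t), x2 ↦ (f (t) (q) (t)), z ↦ (q)}


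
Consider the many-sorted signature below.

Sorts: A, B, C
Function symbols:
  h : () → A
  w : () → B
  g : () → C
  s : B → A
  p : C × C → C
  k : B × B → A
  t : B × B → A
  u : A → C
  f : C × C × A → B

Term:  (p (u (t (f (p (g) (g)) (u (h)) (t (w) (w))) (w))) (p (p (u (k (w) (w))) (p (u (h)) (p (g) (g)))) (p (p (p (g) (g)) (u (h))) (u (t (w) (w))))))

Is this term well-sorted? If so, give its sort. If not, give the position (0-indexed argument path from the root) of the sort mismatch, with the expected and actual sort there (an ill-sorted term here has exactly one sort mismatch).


well-sorted; sort = C

          (g) : C
          (g) : C
        (p (g) (g)) : C
          (h) : A
        (u (h)) : C
          (w) : B
          (w) : B
        (t (w) (w)) : A
      (f (p (g) (g)) (u (h)) (t (w) (w))) : B
      (w) : B
    (t (f (p (g) (g)) (u (h)) (t (w) (w))) (w)) : A
  (u (t (f (p (g) (g)) (u (h)) (t (w) (w))) (w))) : C
          (w) : B
          (w) : B
        (k (w) (w)) : A
      (u (k (w) (w))) : C
          (h) : A
        (u (h)) : C
          (g) : C
          (g) : C
        (p (g) (g)) : C
      (p (u (h)) (p (g) (g))) : C
    (p (u (k (w) (w))) (p (u (h)) (p (g) (g)))) : C
          (g) : C
          (g) : C
        (p (g) (g)) : C
          (h) : A
        (u (h)) : C
      (p (p (g) (g)) (u (h))) : C
          (w) : B
          (w) : B
        (t (w) (w)) : A
      (u (t (w) (w))) : C
    (p (p (p (g) (g)) (u (h))) (u (t (w) (w)))) : C
  (p (p (u (k (w) (w))) (p (u (h)) (p (g) (g)))) (p (p (p (g) (g)) (u (h))) (u (t (w) (w))))) : C
(p (u (t (f (p (g) (g)) (u (h)) (t (w) (w))) (w))) (p (p (u (k (w) (w))) (p (u (h)) (p (g) (g)))) (p (p (p (g) (g)) (u (h))) (u (t (w) (w)))))) : C


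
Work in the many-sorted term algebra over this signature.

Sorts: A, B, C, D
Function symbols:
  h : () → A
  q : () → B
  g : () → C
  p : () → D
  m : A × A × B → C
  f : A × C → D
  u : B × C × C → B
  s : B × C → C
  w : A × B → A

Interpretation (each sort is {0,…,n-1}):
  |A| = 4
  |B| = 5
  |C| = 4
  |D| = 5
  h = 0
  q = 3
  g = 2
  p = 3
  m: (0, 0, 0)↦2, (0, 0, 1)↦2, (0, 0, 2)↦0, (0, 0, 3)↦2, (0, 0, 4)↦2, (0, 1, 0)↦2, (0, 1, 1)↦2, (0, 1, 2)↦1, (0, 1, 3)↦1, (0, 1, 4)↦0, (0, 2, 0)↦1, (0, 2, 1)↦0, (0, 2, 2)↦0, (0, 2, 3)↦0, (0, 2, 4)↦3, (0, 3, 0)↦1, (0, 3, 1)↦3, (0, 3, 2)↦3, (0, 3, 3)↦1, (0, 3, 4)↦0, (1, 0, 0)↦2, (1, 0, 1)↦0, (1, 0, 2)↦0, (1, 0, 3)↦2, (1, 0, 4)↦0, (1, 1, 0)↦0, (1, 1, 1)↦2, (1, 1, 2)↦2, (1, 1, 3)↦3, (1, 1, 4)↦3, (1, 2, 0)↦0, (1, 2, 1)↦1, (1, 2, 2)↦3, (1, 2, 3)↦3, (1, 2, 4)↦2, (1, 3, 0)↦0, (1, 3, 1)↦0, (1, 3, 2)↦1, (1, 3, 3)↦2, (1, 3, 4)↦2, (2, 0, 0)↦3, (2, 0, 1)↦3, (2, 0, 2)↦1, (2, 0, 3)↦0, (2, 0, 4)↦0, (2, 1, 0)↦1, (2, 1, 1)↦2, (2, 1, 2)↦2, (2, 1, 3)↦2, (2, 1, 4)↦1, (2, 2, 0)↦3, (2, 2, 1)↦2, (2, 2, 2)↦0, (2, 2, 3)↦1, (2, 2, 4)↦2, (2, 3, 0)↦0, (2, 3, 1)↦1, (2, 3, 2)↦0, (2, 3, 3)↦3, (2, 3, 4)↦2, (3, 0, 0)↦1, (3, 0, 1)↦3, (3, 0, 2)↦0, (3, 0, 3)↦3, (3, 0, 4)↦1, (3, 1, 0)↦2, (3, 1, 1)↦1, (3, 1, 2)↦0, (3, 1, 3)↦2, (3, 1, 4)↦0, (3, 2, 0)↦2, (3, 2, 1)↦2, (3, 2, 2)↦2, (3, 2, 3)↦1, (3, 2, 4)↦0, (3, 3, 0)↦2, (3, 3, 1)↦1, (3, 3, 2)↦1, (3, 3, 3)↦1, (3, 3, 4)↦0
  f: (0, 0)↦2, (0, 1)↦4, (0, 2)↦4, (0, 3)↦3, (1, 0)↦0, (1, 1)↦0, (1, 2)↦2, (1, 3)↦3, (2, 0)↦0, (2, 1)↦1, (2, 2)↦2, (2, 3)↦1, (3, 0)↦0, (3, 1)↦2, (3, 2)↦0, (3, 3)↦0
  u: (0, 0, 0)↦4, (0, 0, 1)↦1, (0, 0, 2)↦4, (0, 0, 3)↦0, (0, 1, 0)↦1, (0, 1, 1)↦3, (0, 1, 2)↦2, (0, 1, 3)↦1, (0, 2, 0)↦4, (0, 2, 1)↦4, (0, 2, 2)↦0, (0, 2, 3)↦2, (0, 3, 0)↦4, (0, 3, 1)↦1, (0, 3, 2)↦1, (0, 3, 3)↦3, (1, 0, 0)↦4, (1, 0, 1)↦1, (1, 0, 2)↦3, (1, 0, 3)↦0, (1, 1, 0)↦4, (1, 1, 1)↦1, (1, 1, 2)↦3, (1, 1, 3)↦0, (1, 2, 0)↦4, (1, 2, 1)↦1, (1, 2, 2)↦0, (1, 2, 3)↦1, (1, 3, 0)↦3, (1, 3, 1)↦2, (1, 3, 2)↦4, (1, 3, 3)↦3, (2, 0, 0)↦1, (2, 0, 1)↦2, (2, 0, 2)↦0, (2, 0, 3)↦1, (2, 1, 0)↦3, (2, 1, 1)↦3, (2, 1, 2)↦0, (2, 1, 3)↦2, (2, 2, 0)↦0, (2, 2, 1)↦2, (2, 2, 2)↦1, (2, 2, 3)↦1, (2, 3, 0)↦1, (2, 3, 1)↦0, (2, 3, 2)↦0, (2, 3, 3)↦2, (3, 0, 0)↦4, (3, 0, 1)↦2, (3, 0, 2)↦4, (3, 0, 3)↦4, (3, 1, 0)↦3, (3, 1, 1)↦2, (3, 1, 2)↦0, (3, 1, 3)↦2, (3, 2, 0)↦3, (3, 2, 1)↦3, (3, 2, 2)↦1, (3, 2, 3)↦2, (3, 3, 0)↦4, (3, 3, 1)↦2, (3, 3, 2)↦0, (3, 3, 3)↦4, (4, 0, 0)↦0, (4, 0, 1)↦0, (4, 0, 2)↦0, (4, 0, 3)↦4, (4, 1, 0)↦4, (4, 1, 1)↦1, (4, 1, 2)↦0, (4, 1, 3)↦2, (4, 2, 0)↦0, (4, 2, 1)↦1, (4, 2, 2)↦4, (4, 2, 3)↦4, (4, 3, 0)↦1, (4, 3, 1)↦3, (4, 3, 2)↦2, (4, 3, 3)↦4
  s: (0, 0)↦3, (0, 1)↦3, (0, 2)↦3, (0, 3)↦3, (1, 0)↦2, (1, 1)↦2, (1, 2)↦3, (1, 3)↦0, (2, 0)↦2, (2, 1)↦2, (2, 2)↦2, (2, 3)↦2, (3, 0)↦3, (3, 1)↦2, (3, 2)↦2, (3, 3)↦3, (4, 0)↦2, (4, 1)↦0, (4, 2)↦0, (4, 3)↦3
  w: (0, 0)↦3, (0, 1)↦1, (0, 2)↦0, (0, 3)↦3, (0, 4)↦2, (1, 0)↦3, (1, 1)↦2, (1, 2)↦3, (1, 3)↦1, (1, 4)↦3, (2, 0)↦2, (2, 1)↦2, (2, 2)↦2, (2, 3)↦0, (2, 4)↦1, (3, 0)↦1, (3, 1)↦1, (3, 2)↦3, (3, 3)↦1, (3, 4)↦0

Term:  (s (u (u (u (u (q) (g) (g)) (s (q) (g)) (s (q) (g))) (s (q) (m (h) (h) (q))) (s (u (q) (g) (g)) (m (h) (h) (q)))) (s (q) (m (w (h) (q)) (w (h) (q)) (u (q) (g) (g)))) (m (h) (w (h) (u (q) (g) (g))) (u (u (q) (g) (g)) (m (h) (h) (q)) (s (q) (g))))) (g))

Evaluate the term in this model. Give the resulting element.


  q = 3
  g = 2
  g = 2
  (u (q) (g) (g)) = u(3, 2, 2) = 1
  q = 3
  g = 2
  (s (q) (g)) = s(3, 2) = 2
  q = 3
  g = 2
  (s (q) (g)) = s(3, 2) = 2
  (u (u (q) (g) (g)) (s (q) (g)) (s (q) (g))) = u(1, 2, 2) = 0
  q = 3
  h = 0
  h = 0
  q = 3
  (m (h) (h) (q)) = m(0, 0, 3) = 2
  (s (q) (m (h) (h) (q))) = s(3, 2) = 2
  q = 3
  g = 2
  g = 2
  (u (q) (g) (g)) = u(3, 2, 2) = 1
  h = 0
  h = 0
  q = 3
  (m (h) (h) (q)) = m(0, 0, 3) = 2
  (s (u (q) (g) (g)) (m (h) (h) (q))) = s(1, 2) = 3
  (u (u (u (q) (g) (g)) (s (q) (g)) (s (q) (g))) (s (q) (m (h) (h) (q))) (s (u (q) (g) (g)) (m (h) (h) (q)))) = u(0, 2, 3) = 2
  q = 3
  h = 0
  q = 3
  (w (h) (q)) = w(0, 3) = 3
  h = 0
  q = 3
  (w (h) (q)) = w(0, 3) = 3
  q = 3
  g = 2
  g = 2
  (u (q) (g) (g)) = u(3, 2, 2) = 1
  (m (w (h) (q)) (w (h) (q)) (u (q) (g) (g))) = m(3, 3, 1) = 1
  (s (q) (m (w (h) (q)) (w (h) (q)) (u (q) (g) (g)))) = s(3, 1) = 2
  h = 0
  h = 0
  q = 3
  g = 2
  g = 2
  (u (q) (g) (g)) = u(3, 2, 2) = 1
  (w (h) (u (q) (g) (g))) = w(0, 1) = 1
  q = 3
  g = 2
  g = 2
  (u (q) (g) (g)) = u(3, 2, 2) = 1
  h = 0
  h = 0
  q = 3
  (m (h) (h) (q)) = m(0, 0, 3) = 2
  q = 3
  g = 2
  (s (q) (g)) = s(3, 2) = 2
  (u (u (q) (g) (g)) (m (h) (h) (q)) (s (q) (g))) = u(1, 2, 2) = 0
  (m (h) (w (h) (u (q) (g) (g))) (u (u (q) (g) (g)) (m (h) (h) (q)) (s (q) (g)))) = m(0, 1, 0) = 2
  (u (u (u (u (q) (g) (g)) (s (q) (g)) (s (q) (g))) (s (q) (m (h) (h) (q))) (s (u (q) (g) (g)) (m (h) (h) (q)))) (s (q) (m (w (h) (q)) (w (h) (q)) (u (q) (g) (g)))) (m (h) (w (h) (u (q) (g) (g))) (u (u (q) (g) (g)) (m (h) (h) (q)) (s (q) (g))))) = u(2, 2, 2) = 1
  g = 2
  (s (u (u (u (u (q) (g) (g)) (s (q) (g)) (s (q) (g))) (s (q) (m (h) (h) (q))) (s (u (q) (g) (g)) (m (h) (h) (q)))) (s (q) (m (w (h) (q)) (w (h) (q)) (u (q) (g) (g)))) (m (h) (w (h) (u (q) (g) (g))) (u (u (q) (g) (g)) (m (h) (h) (q)) (s (q) (g))))) (g)) = s(1, 2) = 3

value = 3


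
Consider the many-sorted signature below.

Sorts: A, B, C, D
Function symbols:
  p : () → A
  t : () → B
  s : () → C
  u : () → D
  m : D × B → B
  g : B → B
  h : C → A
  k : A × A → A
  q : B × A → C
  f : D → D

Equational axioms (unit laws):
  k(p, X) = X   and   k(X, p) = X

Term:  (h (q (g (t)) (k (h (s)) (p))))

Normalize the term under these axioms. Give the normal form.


normal form = (h (q (g (t)) (h (s))))

1. (h (q (g (t)) (k (h (s)) (p))))  →  (h (q (g (t)) (h (s))))


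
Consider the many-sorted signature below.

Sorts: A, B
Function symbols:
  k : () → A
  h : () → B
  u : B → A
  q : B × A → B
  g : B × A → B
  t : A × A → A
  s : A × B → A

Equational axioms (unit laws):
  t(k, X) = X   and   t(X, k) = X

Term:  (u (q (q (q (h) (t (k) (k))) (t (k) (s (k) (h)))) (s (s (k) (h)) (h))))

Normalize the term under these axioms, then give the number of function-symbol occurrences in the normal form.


size = 14

1. (u (q (q (q (h) (t (k) (k))) (t (k) (s (k) (h)))) (s (s (k) (h)) (h))))  →  (u (q (q (q (h) (k)) (t (k) (s (k) (h)))) (s (s (k) (h)) (h))))
2. (u (q (q (q (h) (k)) (t (k) (s (k) (h)))) (s (s (k) (h)) (h))))  →  (u (q (q (q (h) (k)) (s (k) (h))) (s (s (k) (h)) (h))))
normal form: (u (q (q (q (h) (k)) (s (k) (h))) (s (s (k) (h)) (h))))


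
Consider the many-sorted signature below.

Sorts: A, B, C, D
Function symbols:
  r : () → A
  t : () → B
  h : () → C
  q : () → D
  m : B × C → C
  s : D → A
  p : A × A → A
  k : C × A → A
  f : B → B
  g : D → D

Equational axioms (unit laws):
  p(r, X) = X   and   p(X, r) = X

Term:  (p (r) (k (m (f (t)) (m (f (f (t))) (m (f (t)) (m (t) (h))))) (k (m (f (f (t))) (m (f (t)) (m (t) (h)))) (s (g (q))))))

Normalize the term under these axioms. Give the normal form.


normal form = (k (m (f (t)) (m (f (f (t))) (m (f (t)) (m (t) (h))))) (k (m (f (f (t))) (m (f (t)) (m (t) (h)))) (s (g (q)))))

1. (p (r) (k (m (f (t)) (m (f (f (t))) (m (f (t)) (m (t) (h))))) (k (m (f (f (t))) (m (f (t)) (m (t) (h)))) (s (g (q))))))  →  (k (m (f (t)) (m (f (f (t))) (m (f (t)) (m (t) (h))))) (k (m (f (f (t))) (m (f (t)) (m (t) (h)))) (s (g (q)))))


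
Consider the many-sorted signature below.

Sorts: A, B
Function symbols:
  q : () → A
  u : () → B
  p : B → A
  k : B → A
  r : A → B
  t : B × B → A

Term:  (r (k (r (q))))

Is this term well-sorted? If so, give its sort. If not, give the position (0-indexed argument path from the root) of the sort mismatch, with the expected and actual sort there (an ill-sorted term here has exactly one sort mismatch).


      (q) : A
    (r (q)) : B
  (k (r (q))) : A
(r (k (r (q)))) : B

well-sorted; sort = B


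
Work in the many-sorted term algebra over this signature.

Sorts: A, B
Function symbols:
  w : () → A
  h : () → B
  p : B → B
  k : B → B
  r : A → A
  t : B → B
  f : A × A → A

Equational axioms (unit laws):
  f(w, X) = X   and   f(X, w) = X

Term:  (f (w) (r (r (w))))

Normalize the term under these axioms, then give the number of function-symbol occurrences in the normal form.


size = 3

1. (f (w) (r (r (w))))  →  (r (r (w)))
normal form: (r (r (w)))


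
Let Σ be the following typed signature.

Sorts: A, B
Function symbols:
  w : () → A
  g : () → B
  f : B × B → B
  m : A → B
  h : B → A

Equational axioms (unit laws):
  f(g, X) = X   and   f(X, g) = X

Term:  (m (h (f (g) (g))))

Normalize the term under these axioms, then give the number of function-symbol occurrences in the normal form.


1. (m (h (f (g) (g))))  →  (m (h (g)))
normal form: (m (h (g)))

size = 3


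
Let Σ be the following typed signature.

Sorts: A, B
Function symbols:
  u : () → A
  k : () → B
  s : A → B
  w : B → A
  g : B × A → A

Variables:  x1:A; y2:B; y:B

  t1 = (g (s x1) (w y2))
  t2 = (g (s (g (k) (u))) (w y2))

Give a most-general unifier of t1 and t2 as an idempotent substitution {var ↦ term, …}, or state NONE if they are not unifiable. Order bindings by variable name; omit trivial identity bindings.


{x1 ↦ (g (k) (u))}


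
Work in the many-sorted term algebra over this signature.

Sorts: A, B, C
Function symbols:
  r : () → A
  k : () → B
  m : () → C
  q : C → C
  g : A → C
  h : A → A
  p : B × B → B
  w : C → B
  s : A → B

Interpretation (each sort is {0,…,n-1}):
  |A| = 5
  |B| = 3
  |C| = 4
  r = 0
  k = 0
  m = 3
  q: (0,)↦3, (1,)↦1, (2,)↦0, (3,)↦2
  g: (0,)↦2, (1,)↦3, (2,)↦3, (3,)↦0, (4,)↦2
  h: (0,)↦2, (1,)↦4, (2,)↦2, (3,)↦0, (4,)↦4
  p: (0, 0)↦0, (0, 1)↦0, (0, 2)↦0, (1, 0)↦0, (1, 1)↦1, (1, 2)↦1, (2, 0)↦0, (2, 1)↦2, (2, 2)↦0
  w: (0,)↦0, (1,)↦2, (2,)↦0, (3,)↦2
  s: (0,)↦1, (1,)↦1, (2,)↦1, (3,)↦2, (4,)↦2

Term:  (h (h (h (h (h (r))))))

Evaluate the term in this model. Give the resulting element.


  r = 0
  (h (r)) = h(0,) = 2
  (h (h (r))) = h(2,) = 2
  (h (h (h (r)))) = h(2,) = 2
  (h (h (h (h (r))))) = h(2,) = 2
  (h (h (h (h (h (r)))))) = h(2,) = 2

value = 2
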